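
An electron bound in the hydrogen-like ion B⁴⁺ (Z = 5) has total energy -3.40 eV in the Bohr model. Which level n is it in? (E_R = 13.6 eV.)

10

E_n = −E_R Z²/n² ⇒ n² = E_R Z²/(−E_n) = 13.6 × 5² / 3.40 ≈ 100.00
n = 10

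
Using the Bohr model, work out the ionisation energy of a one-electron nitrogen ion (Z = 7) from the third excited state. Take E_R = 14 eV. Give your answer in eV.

43 eV

E_n = −E_R·Z²/n² = −14 × 7²/4² eV = -43 eV
Ionisation energy = −E_n = 43 eV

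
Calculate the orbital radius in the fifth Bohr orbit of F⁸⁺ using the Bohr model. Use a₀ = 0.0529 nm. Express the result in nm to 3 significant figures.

0.147 nm

r_n = n²a₀/Z = 5² × 0.0529 / 9
    = 25 × 0.0529 / 9 = 0.147 nm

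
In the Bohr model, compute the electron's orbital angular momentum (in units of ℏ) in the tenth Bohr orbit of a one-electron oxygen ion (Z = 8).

10

L_n = nℏ, so L/ℏ = n = 10.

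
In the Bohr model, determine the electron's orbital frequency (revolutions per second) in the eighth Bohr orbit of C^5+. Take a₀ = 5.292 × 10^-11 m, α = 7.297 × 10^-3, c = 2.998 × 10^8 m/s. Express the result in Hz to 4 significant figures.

4.626 × 10^14 Hz

r = n²a₀/Z = 5.645 × 10^-10 m, v = Zαc/n = 1.641 × 10^6 m/s
f = v/(2πr) = 4.626 × 10^14 Hz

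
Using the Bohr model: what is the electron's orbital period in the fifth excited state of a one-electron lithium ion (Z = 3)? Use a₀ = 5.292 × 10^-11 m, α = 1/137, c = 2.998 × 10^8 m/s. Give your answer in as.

3647 as

r = n²a₀/Z = 6²·5.292 × 10^-11/3 = 6.350 × 10^-10 m
v = Zαc/n = 3·0.007299·2.998 × 10^8/6 = 1.094 × 10^6 m/s
T = 2πr/v = 3.647 × 10^-15 s = 3647 as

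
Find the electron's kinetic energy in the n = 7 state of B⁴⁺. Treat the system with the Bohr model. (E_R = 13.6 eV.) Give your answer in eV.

6.94 eV

For a Coulomb orbit the virial theorem gives K = −E_n.
E_n = −E_R·Z²/n², so K = E_R·Z²/n² = 13.6 × 5²/7² = 6.94 eV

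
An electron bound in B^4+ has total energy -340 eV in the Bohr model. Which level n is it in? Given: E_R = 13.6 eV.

E_n = −E_R Z²/n² ⇒ n² = E_R Z²/(−E_n) = 13.6 × 5² / 340 ≈ 1.00
n = 1

1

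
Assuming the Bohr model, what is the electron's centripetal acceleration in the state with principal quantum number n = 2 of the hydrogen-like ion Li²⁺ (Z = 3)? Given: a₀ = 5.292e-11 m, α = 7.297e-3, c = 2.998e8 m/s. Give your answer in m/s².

1.526e23 m/s²

r = n²a₀/Z = 7.056e-11 m, v = Zαc/n = 3.281e6 m/s
a = v²/r = (3.281e6)² / 7.056e-11 = 1.526e23 m/s²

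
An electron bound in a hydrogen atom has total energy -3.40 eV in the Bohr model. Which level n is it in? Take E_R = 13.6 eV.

E_n = −E_R Z²/n² ⇒ n² = E_R Z²/(−E_n) = 13.6 × 1² / 3.40 ≈ 4.00
n = 2

2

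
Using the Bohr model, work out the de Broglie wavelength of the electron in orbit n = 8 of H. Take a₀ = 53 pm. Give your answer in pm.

2700 pm

The Bohr quantisation condition is nλ = 2πr_n.
r_n = n²a₀/Z = 3400 pm
λ = 2πr_n/n = 2π·3400/8 = 2700 pm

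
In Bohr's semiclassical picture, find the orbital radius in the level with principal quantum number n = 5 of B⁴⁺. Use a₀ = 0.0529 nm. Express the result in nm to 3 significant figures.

r_n = n²a₀/Z = 5² × 0.0529 / 5
    = 25 × 0.0529 / 5 = 0.265 nm

0.265 nm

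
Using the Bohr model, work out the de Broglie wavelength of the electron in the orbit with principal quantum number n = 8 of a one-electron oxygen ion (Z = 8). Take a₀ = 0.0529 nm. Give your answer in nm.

0.332 nm

The Bohr quantisation condition is nλ = 2πr_n.
r_n = n²a₀/Z = 0.423 nm
λ = 2πr_n/n = 2π·0.423/8 = 0.332 nm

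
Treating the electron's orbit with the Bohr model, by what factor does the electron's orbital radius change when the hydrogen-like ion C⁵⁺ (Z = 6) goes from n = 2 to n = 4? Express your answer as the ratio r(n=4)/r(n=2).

4

r ∝ Z^-1 · n^2; with Z fixed, r ∝ n^2.
r(n=4)/r(n=2) = (4/2)^2 = 4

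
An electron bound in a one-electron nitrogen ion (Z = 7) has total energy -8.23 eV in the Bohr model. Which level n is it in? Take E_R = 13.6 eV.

E_n = −E_R Z²/n² ⇒ n² = E_R Z²/(−E_n) = 13.6 × 7² / 8.23 ≈ 80.97
n = 9

9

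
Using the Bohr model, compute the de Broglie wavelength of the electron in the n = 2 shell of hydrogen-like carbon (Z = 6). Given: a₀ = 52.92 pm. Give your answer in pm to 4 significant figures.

The Bohr quantisation condition is nλ = 2πr_n.
r_n = n²a₀/Z = 35.28 pm
λ = 2πr_n/n = 2π·35.28/2 = 110.8 pm

110.8 pm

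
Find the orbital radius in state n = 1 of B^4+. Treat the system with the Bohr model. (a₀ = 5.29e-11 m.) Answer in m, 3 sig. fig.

r_n = n²a₀/Z = 1² × 5.29e-11 / 5
    = 1 × 5.29e-11 / 5 = 1.06e-11 m

1.06e-11 m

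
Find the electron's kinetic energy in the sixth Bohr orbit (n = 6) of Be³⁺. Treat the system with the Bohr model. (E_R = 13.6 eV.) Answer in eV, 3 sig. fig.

For a Coulomb orbit the virial theorem gives K = −E_n.
E_n = −E_R·Z²/n², so K = E_R·Z²/n² = 13.6 × 4²/6² = 6.04 eV

6.04 eV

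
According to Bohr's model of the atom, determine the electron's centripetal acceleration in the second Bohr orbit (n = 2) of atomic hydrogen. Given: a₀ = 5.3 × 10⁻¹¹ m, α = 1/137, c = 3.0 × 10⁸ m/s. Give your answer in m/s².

5.7 × 10²¹ m/s²

r = n²a₀/Z = 2.1 × 10⁻¹⁰ m, v = Zαc/n = 1.1 × 10⁶ m/s
a = v²/r = (1.1 × 10⁶)² / 2.1 × 10⁻¹⁰ = 5.7 × 10²¹ m/s²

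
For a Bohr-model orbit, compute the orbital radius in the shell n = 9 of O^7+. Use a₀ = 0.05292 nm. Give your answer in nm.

0.5358 nm

r_n = n²a₀/Z = 9² × 0.05292 / 8
    = 81 × 0.05292 / 8 = 0.5358 nm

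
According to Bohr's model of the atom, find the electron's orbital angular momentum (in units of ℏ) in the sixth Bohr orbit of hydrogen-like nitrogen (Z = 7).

L_n = nℏ, so L/ℏ = n = 6.

6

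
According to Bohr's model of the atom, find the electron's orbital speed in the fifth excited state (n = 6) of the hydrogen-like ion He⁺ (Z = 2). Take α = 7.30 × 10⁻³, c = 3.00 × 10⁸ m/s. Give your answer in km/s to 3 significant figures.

730 km/s

v_n = Zαc/n = 2 × 0.00730 × 3.00 × 10⁸ / 6
    = 730 km/s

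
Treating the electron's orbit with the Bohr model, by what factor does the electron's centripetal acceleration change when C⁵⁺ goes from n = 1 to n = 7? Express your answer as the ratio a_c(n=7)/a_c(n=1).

1/2401

a_c ∝ Z^3 · n^-4; with Z fixed, a_c ∝ n^-4.
a_c(n=7)/a_c(n=1) = (7/1)^-4 = 1/2401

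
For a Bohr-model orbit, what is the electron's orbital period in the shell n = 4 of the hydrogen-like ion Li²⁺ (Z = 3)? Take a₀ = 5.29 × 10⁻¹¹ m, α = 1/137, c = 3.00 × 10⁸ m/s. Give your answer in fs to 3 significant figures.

r = n²a₀/Z = 4²·5.29 × 10⁻¹¹/3 = 2.82 × 10⁻¹⁰ m
v = Zαc/n = 3·0.00730·3.00 × 10⁸/4 = 1.64 × 10⁶ m/s
T = 2πr/v = 1.08 × 10⁻¹⁵ s = 1.08 fs

1.08 fs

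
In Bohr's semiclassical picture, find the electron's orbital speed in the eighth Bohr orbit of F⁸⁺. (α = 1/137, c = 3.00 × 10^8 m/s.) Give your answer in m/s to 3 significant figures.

v_n = Zαc/n = 9 × 0.00730 × 3.00 × 10^8 / 8
    = 2.46 × 10^6 m/s

2.46 × 10^6 m/s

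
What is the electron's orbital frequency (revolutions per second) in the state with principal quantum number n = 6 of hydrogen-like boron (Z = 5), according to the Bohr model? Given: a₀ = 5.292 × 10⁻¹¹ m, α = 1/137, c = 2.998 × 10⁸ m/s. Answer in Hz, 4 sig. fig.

r = n²a₀/Z = 3.810 × 10⁻¹⁰ m, v = Zαc/n = 1.824 × 10⁶ m/s
f = v/(2πr) = 7.617 × 10¹⁴ Hz

7.617 × 10¹⁴ Hz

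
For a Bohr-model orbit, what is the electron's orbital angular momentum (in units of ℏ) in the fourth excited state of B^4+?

5

L_n = nℏ, so L/ℏ = n = 5.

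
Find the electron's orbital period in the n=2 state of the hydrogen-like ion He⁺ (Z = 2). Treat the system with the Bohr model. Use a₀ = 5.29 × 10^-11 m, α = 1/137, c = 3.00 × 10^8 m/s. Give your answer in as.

304 as

r = n²a₀/Z = 2²·5.29 × 10^-11/2 = 1.06 × 10^-10 m
v = Zαc/n = 2·0.00730·3.00 × 10^8/2 = 2.19 × 10^6 m/s
T = 2πr/v = 3.04 × 10^-16 s = 304 as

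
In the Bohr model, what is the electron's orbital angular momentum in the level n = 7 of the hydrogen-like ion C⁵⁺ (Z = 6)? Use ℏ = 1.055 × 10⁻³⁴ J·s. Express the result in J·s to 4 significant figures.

7.385 × 10⁻³⁴ J·s

L_n = nℏ = 7 × 1.055 × 10⁻³⁴ = 7.385 × 10⁻³⁴ J·s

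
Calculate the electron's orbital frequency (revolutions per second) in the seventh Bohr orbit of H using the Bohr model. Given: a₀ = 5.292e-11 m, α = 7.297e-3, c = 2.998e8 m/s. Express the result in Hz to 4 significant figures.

1.918e13 Hz

r = n²a₀/Z = 2.593e-9 m, v = Zαc/n = 3.125e5 m/s
f = v/(2πr) = 1.918e13 Hz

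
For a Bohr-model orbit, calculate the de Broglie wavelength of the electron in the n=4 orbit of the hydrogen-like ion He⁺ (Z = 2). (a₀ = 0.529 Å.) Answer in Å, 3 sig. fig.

6.65 Å

The Bohr quantisation condition is nλ = 2πr_n.
r_n = n²a₀/Z = 4.23 Å
λ = 2πr_n/n = 2π·4.23/4 = 6.65 Å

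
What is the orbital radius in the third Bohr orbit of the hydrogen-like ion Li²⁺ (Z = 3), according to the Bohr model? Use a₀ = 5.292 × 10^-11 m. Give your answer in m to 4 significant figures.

r_n = n²a₀/Z = 3² × 5.292 × 10^-11 / 3
    = 9 × 5.292 × 10^-11 / 3 = 1.588 × 10^-10 m

1.588 × 10^-10 m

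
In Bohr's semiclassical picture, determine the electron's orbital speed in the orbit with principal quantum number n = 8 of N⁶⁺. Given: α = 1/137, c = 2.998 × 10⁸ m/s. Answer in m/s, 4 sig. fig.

1.915 × 10⁶ m/s

v_n = Zαc/n = 7 × 0.007299 × 2.998 × 10⁸ / 8
    = 1.915 × 10⁶ m/s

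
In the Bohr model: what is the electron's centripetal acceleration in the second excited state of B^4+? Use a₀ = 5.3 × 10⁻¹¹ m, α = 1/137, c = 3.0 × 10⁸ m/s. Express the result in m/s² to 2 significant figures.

1.4 × 10²³ m/s²

r = n²a₀/Z = 9.5 × 10⁻¹¹ m, v = Zαc/n = 3.6 × 10⁶ m/s
a = v²/r = (3.6 × 10⁶)² / 9.5 × 10⁻¹¹ = 1.4 × 10²³ m/s²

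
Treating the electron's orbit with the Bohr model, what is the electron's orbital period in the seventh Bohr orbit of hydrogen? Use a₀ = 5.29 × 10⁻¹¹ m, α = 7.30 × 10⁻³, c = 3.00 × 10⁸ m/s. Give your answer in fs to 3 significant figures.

r = n²a₀/Z = 7²·5.29 × 10⁻¹¹/1 = 2.59 × 10⁻⁹ m
v = Zαc/n = 1·0.00730·3.00 × 10⁸/7 = 3.13 × 10⁵ m/s
T = 2πr/v = 5.21 × 10⁻¹⁴ s = 52.1 fs

52.1 fs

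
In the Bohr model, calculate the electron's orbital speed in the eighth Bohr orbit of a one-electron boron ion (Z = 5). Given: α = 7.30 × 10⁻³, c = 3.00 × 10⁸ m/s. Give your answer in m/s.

1.37 × 10⁶ m/s

v_n = Zαc/n = 5 × 0.00730 × 3.00 × 10⁸ / 8
    = 1.37 × 10⁶ m/s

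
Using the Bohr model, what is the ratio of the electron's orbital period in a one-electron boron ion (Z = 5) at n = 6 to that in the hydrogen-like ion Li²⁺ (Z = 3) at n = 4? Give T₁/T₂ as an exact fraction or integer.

T ∝ Z^-2 · n^3
T₁/T₂ = (5/3)^-2 · (6/4)^3 = 243/200

243/200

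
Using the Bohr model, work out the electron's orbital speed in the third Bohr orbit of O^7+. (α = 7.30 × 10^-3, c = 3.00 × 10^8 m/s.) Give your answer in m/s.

5.84 × 10^6 m/s

v_n = Zαc/n = 8 × 0.00730 × 3.00 × 10^8 / 3
    = 5.84 × 10^6 m/s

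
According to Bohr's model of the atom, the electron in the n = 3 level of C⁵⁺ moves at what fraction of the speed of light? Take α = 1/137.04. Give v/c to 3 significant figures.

v_n = Zαc/n, so v/c = Zα/n = 6 × 0.00730 / 3 = 0.0146

0.0146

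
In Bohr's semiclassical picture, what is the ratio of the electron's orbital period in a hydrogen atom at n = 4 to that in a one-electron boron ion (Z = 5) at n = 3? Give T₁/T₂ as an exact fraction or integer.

T ∝ Z^-2 · n^3
T₁/T₂ = (1/5)^-2 · (4/3)^3 = 1600/27

1600/27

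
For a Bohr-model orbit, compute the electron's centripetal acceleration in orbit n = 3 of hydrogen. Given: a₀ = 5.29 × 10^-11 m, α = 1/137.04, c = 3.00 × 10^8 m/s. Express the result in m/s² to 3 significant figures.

1.12 × 10^21 m/s²

r = n²a₀/Z = 4.76 × 10^-10 m, v = Zαc/n = 7.30 × 10^5 m/s
a = v²/r = (7.30 × 10^5)² / 4.76 × 10^-10 = 1.12 × 10^21 m/s²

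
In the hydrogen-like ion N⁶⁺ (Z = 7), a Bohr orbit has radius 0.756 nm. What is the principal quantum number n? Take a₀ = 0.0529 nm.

10

r_n = n²a₀/Z ⇒ n² = rZ/a₀ = 0.756 × 7 / 0.0529 ≈ 100.04
n = 10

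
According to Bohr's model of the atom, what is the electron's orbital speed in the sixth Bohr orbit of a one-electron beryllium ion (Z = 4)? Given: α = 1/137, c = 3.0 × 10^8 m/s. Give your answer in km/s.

1500 km/s

v_n = Zαc/n = 4 × 0.0073 × 3.0 × 10^8 / 6
    = 1500 km/s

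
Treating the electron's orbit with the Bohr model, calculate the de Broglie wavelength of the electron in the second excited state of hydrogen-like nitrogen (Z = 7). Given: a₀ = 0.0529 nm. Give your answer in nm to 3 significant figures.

The Bohr quantisation condition is nλ = 2πr_n.
r_n = n²a₀/Z = 0.0680 nm
λ = 2πr_n/n = 2π·0.0680/3 = 0.142 nm

0.142 nm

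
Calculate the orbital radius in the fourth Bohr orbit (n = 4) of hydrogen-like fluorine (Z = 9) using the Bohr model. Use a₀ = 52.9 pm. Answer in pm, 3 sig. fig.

94.0 pm

r_n = n²a₀/Z = 4² × 52.9 / 9
    = 16 × 52.9 / 9 = 94.0 pm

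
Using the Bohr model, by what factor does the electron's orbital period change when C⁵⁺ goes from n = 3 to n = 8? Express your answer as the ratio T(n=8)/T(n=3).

T ∝ Z^-2 · n^3; with Z fixed, T ∝ n^3.
T(n=8)/T(n=3) = (8/3)^3 = 512/27

512/27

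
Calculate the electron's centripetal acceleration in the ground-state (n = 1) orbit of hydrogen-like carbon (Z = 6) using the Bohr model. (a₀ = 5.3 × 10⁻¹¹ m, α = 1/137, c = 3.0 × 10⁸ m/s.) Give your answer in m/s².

r = n²a₀/Z = 8.8 × 10⁻¹² m, v = Zαc/n = 1.3 × 10⁷ m/s
a = v²/r = (1.3 × 10⁷)² / 8.8 × 10⁻¹² = 2.0 × 10²⁵ m/s²

2.0 × 10²⁵ m/s²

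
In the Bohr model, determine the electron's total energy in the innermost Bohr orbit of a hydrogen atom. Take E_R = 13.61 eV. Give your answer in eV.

-13.61 eV

E_n = −E_R·Z²/n² = −13.61 × 1²/1² = -13.61 eV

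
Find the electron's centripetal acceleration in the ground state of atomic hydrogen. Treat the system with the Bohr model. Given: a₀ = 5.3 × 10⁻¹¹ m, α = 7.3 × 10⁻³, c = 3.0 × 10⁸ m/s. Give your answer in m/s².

r = n²a₀/Z = 5.3 × 10⁻¹¹ m, v = Zαc/n = 2.2 × 10⁶ m/s
a = v²/r = (2.2 × 10⁶)² / 5.3 × 10⁻¹¹ = 9.0 × 10²² m/s²

9.0 × 10²² m/s²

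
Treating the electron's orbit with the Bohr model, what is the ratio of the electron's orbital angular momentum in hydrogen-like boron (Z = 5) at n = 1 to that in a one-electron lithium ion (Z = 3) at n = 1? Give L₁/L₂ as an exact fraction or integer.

L = nℏ is independent of Z.
L₁/L₂ = n₁/n₂ = 1/1 = 1

1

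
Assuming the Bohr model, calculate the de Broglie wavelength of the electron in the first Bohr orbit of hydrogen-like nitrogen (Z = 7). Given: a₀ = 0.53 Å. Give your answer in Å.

The Bohr quantisation condition is nλ = 2πr_n.
r_n = n²a₀/Z = 0.076 Å
λ = 2πr_n/n = 2π·0.076/1 = 0.48 Å

0.48 Å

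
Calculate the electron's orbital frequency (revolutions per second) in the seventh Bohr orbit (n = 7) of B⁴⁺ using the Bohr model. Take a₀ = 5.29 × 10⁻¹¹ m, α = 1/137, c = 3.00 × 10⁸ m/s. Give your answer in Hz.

r = n²a₀/Z = 5.18 × 10⁻¹⁰ m, v = Zαc/n = 1.56 × 10⁶ m/s
f = v/(2πr) = 4.80 × 10¹⁴ Hz

4.80 × 10¹⁴ Hz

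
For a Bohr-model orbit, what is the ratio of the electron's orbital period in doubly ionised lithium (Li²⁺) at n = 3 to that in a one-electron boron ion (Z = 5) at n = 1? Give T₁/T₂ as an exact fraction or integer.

75

T ∝ Z^-2 · n^3
T₁/T₂ = (3/5)^-2 · (3/1)^3 = 75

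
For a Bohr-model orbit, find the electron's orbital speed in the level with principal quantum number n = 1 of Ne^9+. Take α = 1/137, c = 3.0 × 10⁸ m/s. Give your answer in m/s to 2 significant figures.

v_n = Zαc/n = 10 × 0.0073 × 3.0 × 10⁸ / 1
    = 2.2 × 10⁷ m/s

2.2 × 10⁷ m/s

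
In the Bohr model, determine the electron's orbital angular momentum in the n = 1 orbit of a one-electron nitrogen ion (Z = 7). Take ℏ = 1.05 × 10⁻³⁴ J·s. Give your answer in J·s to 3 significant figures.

1.05 × 10⁻³⁴ J·s

L_n = nℏ = 1 × 1.05 × 10⁻³⁴ = 1.05 × 10⁻³⁴ J·s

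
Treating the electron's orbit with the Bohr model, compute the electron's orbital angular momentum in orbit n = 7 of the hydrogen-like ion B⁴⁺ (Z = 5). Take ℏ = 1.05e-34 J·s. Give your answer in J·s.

7.35e-34 J·s

L_n = nℏ = 7 × 1.05e-34 = 7.35e-34 J·s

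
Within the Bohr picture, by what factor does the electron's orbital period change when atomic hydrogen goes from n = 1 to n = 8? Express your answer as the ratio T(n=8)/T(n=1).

512

T ∝ Z^-2 · n^3; with Z fixed, T ∝ n^3.
T(n=8)/T(n=1) = (8/1)^3 = 512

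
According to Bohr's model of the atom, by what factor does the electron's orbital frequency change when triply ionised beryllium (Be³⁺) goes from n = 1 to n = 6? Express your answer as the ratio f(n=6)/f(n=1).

1/216

f ∝ Z^2 · n^-3; with Z fixed, f ∝ n^-3.
f(n=6)/f(n=1) = (6/1)^-3 = 1/216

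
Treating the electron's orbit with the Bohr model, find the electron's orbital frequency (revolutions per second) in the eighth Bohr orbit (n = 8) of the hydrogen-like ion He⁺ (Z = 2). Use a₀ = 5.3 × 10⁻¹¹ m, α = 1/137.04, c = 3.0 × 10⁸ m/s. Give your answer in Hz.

5.1 × 10¹³ Hz

r = n²a₀/Z = 1.7 × 10⁻⁹ m, v = Zαc/n = 5.5 × 10⁵ m/s
f = v/(2πr) = 5.1 × 10¹³ Hz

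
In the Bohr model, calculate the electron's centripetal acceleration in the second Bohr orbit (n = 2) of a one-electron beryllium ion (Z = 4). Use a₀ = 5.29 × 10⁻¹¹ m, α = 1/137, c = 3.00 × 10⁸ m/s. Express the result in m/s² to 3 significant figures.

r = n²a₀/Z = 5.29 × 10⁻¹¹ m, v = Zαc/n = 4.38 × 10⁶ m/s
a = v²/r = (4.38 × 10⁶)² / 5.29 × 10⁻¹¹ = 3.63 × 10²³ m/s²

3.63 × 10²³ m/s²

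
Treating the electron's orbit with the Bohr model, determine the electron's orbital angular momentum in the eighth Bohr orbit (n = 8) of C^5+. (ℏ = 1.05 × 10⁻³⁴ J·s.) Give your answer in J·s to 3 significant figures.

8.40 × 10⁻³⁴ J·s

L_n = nℏ = 8 × 1.05 × 10⁻³⁴ = 8.40 × 10⁻³⁴ J·s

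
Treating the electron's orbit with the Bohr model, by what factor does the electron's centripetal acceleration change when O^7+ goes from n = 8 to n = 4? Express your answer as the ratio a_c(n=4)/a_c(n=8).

a_c ∝ Z^3 · n^-4; with Z fixed, a_c ∝ n^-4.
a_c(n=4)/a_c(n=8) = (4/8)^-4 = 16

16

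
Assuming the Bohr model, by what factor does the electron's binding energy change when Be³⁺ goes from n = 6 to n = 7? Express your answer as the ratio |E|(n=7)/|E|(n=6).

|E| ∝ Z^2 · n^-2; with Z fixed, |E| ∝ n^-2.
|E|(n=7)/|E|(n=6) = (7/6)^-2 = 36/49

36/49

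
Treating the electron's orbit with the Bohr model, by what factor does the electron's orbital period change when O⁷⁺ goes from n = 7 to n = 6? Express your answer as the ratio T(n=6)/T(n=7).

T ∝ Z^-2 · n^3; with Z fixed, T ∝ n^3.
T(n=6)/T(n=7) = (6/7)^3 = 216/343

216/343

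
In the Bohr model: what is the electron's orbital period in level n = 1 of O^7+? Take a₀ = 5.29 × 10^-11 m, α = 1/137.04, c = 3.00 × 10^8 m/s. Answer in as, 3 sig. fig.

2.37 as

r = n²a₀/Z = 1²·5.29 × 10^-11/8 = 6.61 × 10^-12 m
v = Zαc/n = 8·0.00730·3.00 × 10^8/1 = 1.75 × 10^7 m/s
T = 2πr/v = 2.37 × 10^-18 s = 2.37 as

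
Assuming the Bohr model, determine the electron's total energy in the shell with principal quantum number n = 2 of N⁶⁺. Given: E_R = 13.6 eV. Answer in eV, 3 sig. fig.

E_n = −E_R·Z²/n² = −13.6 × 7²/2² = -167 eV

-167 eV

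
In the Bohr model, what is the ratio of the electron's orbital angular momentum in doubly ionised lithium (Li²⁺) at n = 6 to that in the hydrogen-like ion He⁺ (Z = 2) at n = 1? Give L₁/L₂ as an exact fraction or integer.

L = nℏ is independent of Z.
L₁/L₂ = n₁/n₂ = 6/1 = 6

6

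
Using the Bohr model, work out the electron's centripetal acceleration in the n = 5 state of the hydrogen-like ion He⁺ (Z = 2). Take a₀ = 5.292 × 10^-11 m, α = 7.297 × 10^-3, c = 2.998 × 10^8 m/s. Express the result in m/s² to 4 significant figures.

r = n²a₀/Z = 6.615 × 10^-10 m, v = Zαc/n = 8.751 × 10^5 m/s
a = v²/r = (8.751 × 10^5)² / 6.615 × 10^-10 = 1.158 × 10^21 m/s²

1.158 × 10^21 m/s²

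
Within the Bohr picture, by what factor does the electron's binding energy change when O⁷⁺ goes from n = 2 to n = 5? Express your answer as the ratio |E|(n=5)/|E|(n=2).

|E| ∝ Z^2 · n^-2; with Z fixed, |E| ∝ n^-2.
|E|(n=5)/|E|(n=2) = (5/2)^-2 = 4/25

4/25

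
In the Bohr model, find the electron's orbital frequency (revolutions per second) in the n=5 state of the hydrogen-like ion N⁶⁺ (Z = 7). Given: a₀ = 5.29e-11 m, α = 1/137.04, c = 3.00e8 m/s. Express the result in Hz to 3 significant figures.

2.58e15 Hz

r = n²a₀/Z = 1.89e-10 m, v = Zαc/n = 3.06e6 m/s
f = v/(2πr) = 2.58e15 Hz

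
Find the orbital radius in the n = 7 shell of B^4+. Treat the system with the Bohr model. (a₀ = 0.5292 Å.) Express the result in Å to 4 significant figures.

5.186 Å

r_n = n²a₀/Z = 7² × 0.5292 / 5
    = 49 × 0.5292 / 5 = 5.186 Å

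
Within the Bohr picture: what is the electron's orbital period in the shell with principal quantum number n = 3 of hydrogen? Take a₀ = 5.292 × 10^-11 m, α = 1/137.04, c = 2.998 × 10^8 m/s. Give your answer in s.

4.104 × 10^-15 s

r = n²a₀/Z = 3²·5.292 × 10^-11/1 = 4.763 × 10^-10 m
v = Zαc/n = 1·0.007297·2.998 × 10^8/3 = 7.292 × 10^5 m/s
T = 2πr/v = 4.104 × 10^-15 s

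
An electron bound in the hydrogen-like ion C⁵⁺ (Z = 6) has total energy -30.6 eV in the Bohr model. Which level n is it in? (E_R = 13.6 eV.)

E_n = −E_R Z²/n² ⇒ n² = E_R Z²/(−E_n) = 13.6 × 6² / 30.6 ≈ 16.00
n = 4

4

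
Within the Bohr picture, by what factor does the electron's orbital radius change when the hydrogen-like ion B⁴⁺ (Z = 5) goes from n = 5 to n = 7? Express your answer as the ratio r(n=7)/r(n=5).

r ∝ Z^-1 · n^2; with Z fixed, r ∝ n^2.
r(n=7)/r(n=5) = (7/5)^2 = 49/25

49/25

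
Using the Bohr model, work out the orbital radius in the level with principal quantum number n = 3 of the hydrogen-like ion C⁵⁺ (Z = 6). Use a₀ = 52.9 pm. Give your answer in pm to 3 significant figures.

r_n = n²a₀/Z = 3² × 52.9 / 6
    = 9 × 52.9 / 6 = 79.3 pm

79.3 pm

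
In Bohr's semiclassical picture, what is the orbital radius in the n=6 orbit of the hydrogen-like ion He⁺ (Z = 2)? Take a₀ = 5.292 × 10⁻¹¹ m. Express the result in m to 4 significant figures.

9.526 × 10⁻¹⁰ m

r_n = n²a₀/Z = 6² × 5.292 × 10⁻¹¹ / 2
    = 36 × 5.292 × 10⁻¹¹ / 2 = 9.526 × 10⁻¹⁰ m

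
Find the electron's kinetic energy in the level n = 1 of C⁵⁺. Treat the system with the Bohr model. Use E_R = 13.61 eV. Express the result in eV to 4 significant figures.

For a Coulomb orbit the virial theorem gives K = −E_n.
E_n = −E_R·Z²/n², so K = E_R·Z²/n² = 13.61 × 6²/1² = 490.0 eV

490.0 eV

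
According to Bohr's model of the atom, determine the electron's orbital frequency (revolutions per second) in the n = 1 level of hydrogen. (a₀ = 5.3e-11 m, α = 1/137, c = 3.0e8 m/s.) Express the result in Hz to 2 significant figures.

6.6e15 Hz

r = n²a₀/Z = 5.3e-11 m, v = Zαc/n = 2.2e6 m/s
f = v/(2πr) = 6.6e15 Hz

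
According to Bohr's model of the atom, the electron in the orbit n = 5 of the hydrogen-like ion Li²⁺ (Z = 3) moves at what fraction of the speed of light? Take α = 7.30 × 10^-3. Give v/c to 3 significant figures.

0.00438

v_n = Zαc/n, so v/c = Zα/n = 3 × 0.00730 / 5 = 0.00438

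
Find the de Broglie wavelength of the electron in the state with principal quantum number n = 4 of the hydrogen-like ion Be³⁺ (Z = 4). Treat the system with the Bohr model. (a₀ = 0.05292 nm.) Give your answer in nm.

The Bohr quantisation condition is nλ = 2πr_n.
r_n = n²a₀/Z = 0.2117 nm
λ = 2πr_n/n = 2π·0.2117/4 = 0.3325 nm

0.3325 nm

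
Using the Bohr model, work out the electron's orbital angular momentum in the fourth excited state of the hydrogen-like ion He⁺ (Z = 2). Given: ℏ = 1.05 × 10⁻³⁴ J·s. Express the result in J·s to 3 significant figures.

L_n = nℏ = 5 × 1.05 × 10⁻³⁴ = 5.25 × 10⁻³⁴ J·s

5.25 × 10⁻³⁴ J·s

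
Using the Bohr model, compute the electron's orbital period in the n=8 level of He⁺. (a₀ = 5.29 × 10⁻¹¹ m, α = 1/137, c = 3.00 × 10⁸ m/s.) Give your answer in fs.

r = n²a₀/Z = 8²·5.29 × 10⁻¹¹/2 = 1.69 × 10⁻⁹ m
v = Zαc/n = 2·0.00730·3.00 × 10⁸/8 = 5.47 × 10⁵ m/s
T = 2πr/v = 1.94 × 10⁻¹⁴ s = 19.4 fs

19.4 fs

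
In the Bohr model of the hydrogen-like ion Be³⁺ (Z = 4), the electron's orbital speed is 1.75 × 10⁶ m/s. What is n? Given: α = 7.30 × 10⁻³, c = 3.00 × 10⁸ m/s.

v_n = Zαc/n ⇒ n = Zαc/v = 4 × 0.00730 × 3.00 × 10⁸ / 1.75 × 10⁶ ≈ 5.01
n = 5

5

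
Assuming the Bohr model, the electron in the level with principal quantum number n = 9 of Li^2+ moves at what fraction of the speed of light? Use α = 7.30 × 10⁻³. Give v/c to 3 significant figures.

v_n = Zαc/n, so v/c = Zα/n = 3 × 0.00730 / 9 = 0.00243

0.00243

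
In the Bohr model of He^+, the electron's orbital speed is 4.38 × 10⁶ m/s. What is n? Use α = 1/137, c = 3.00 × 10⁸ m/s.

v_n = Zαc/n ⇒ n = Zαc/v = 2 × 0.00730 × 3.00 × 10⁸ / 4.38 × 10⁶ ≈ 1.00
n = 1

1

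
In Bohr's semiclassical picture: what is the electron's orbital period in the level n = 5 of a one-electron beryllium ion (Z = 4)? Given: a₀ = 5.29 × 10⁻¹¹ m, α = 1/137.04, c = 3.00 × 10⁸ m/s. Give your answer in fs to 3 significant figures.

1.19 fs

r = n²a₀/Z = 5²·5.29 × 10⁻¹¹/4 = 3.31 × 10⁻¹⁰ m
v = Zαc/n = 4·0.00730·3.00 × 10⁸/5 = 1.75 × 10⁶ m/s
T = 2πr/v = 1.19 × 10⁻¹⁵ s = 1.19 fs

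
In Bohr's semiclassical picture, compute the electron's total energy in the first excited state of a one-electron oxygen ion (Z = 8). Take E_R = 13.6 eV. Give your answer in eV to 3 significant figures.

-218 eV

E_n = −E_R·Z²/n² = −13.6 × 8²/2² = -218 eV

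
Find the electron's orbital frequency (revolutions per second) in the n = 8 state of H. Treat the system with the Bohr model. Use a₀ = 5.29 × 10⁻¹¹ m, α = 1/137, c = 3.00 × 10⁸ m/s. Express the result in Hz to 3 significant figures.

r = n²a₀/Z = 3.39 × 10⁻⁹ m, v = Zαc/n = 2.74 × 10⁵ m/s
f = v/(2πr) = 1.29 × 10¹³ Hz

1.29 × 10¹³ Hz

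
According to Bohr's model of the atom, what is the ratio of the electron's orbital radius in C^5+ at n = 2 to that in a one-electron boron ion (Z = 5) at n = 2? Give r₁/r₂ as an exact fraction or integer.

r ∝ Z^-1 · n^2
r₁/r₂ = (6/5)^-1 · (2/2)^2 = 5/6

5/6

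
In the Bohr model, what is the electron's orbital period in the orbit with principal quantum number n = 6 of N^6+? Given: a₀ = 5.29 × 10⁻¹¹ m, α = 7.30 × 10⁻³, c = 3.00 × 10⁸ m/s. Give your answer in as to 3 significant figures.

r = n²a₀/Z = 6²·5.29 × 10⁻¹¹/7 = 2.72 × 10⁻¹⁰ m
v = Zαc/n = 7·0.00730·3.00 × 10⁸/6 = 2.56 × 10⁶ m/s
T = 2πr/v = 6.69 × 10⁻¹⁶ s = 669 as

669 as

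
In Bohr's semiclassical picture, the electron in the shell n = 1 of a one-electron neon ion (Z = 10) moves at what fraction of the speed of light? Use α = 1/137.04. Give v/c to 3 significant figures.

v_n = Zαc/n, so v/c = Zα/n = 10 × 0.00730 / 1 = 0.0730

0.0730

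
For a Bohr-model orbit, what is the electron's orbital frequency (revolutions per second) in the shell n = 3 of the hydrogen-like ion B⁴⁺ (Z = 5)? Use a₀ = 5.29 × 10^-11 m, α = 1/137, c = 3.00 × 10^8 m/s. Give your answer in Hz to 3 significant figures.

r = n²a₀/Z = 9.52 × 10^-11 m, v = Zαc/n = 3.65 × 10^6 m/s
f = v/(2πr) = 6.10 × 10^15 Hz

6.10 × 10^15 Hz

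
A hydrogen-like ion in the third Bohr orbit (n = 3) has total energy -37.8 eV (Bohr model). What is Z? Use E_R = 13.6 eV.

5

E_n = −E_R Z²/n² ⇒ Z² = −E_n n²/E_R = 37.8 × 3² / 13.6 ≈ 25.01
Z = 5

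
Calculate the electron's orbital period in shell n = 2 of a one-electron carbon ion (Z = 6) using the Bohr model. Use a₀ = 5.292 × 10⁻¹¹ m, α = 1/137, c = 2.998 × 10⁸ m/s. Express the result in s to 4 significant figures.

3.377 × 10⁻¹⁷ s

r = n²a₀/Z = 2²·5.292 × 10⁻¹¹/6 = 3.528 × 10⁻¹¹ m
v = Zαc/n = 6·0.007299·2.998 × 10⁸/2 = 6.565 × 10⁶ m/s
T = 2πr/v = 3.377 × 10⁻¹⁷ s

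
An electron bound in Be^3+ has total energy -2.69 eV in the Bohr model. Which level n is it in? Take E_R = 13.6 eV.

9

E_n = −E_R Z²/n² ⇒ n² = E_R Z²/(−E_n) = 13.6 × 4² / 2.69 ≈ 80.89
n = 9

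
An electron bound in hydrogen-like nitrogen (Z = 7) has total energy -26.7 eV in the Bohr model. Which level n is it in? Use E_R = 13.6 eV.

5

E_n = −E_R Z²/n² ⇒ n² = E_R Z²/(−E_n) = 13.6 × 7² / 26.7 ≈ 24.96
n = 5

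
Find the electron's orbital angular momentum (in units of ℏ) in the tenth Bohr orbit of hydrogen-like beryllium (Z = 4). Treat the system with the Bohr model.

L_n = nℏ, so L/ℏ = n = 10.

10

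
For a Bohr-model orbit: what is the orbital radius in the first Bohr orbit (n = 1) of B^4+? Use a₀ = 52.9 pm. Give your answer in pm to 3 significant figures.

10.6 pm

r_n = n²a₀/Z = 1² × 52.9 / 5
    = 1 × 52.9 / 5 = 10.6 pm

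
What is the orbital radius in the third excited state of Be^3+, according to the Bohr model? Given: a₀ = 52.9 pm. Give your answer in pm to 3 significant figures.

r_n = n²a₀/Z = 4² × 52.9 / 4
    = 16 × 52.9 / 4 = 212 pm

212 pm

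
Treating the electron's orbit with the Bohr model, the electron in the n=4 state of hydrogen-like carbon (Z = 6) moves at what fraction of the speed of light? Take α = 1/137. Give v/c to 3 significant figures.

v_n = Zαc/n, so v/c = Zα/n = 6 × 0.00730 / 4 = 0.0109

0.0109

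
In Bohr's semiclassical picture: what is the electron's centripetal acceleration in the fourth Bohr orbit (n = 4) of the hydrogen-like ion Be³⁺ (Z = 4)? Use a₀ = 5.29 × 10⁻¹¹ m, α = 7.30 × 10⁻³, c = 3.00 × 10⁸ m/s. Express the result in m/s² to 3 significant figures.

2.27 × 10²² m/s²

r = n²a₀/Z = 2.12 × 10⁻¹⁰ m, v = Zαc/n = 2.19 × 10⁶ m/s
a = v²/r = (2.19 × 10⁶)² / 2.12 × 10⁻¹⁰ = 2.27 × 10²² m/s²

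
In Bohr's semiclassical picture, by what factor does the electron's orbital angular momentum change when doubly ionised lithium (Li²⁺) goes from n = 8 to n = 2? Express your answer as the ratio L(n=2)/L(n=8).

L = nℏ depends only on n, so L ∝ n.
L(n=2)/L(n=8) = (2/8)^1 = 1/4

1/4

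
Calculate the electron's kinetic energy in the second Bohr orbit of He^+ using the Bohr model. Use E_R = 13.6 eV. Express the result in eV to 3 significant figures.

For a Coulomb orbit the virial theorem gives K = −E_n.
E_n = −E_R·Z²/n², so K = E_R·Z²/n² = 13.6 × 2²/2² = 13.6 eV

13.6 eV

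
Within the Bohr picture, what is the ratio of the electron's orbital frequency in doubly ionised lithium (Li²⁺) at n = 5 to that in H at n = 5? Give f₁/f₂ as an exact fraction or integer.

f ∝ Z^2 · n^-3
f₁/f₂ = (3/1)^2 · (5/5)^-3 = 9

9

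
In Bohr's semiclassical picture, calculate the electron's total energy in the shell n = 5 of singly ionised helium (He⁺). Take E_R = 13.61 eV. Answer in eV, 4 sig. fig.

-2.178 eV

E_n = −E_R·Z²/n² = −13.61 × 2²/5² = -2.178 eV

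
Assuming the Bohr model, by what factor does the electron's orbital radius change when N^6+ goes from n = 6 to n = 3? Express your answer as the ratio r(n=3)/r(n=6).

r ∝ Z^-1 · n^2; with Z fixed, r ∝ n^2.
r(n=3)/r(n=6) = (3/6)^2 = 1/4

1/4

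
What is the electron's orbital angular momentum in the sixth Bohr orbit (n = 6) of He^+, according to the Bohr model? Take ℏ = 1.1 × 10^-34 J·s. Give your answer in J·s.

L_n = nℏ = 6 × 1.1 × 10^-34 = 6.6 × 10^-34 J·s

6.6 × 10^-34 J·s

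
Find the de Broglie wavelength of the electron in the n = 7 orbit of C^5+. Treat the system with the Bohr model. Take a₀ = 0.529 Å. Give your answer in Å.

The Bohr quantisation condition is nλ = 2πr_n.
r_n = n²a₀/Z = 4.32 Å
λ = 2πr_n/n = 2π·4.32/7 = 3.88 Å

3.88 Å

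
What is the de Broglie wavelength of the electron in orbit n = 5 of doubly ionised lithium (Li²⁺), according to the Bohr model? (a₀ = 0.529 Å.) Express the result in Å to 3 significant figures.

5.54 Å

The Bohr quantisation condition is nλ = 2πr_n.
r_n = n²a₀/Z = 4.41 Å
λ = 2πr_n/n = 2π·4.41/5 = 5.54 Å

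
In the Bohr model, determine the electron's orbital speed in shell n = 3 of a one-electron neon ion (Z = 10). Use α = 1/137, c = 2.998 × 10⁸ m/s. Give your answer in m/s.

v_n = Zαc/n = 10 × 0.007299 × 2.998 × 10⁸ / 3
    = 7.294 × 10⁶ m/s

7.294 × 10⁶ m/s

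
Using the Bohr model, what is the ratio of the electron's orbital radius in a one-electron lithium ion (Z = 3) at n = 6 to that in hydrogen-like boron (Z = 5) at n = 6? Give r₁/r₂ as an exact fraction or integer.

5/3

r ∝ Z^-1 · n^2
r₁/r₂ = (3/5)^-1 · (6/6)^2 = 5/3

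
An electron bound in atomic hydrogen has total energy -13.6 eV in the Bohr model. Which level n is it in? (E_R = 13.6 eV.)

1

E_n = −E_R Z²/n² ⇒ n² = E_R Z²/(−E_n) = 13.6 × 1² / 13.6 ≈ 1.00
n = 1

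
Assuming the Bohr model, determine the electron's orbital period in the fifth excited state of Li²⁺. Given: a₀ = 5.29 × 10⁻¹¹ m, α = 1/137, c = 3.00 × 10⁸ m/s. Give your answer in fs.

3.64 fs

r = n²a₀/Z = 6²·5.29 × 10⁻¹¹/3 = 6.35 × 10⁻¹⁰ m
v = Zαc/n = 3·0.00730·3.00 × 10⁸/6 = 1.09 × 10⁶ m/s
T = 2πr/v = 3.64 × 10⁻¹⁵ s = 3.64 fs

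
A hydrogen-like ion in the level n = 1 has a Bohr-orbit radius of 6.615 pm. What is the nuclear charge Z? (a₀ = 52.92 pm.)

r_n = n²a₀/Z ⇒ Z = n²a₀/r = 1² × 52.92 / 6.615 ≈ 8.00
Z = 8

8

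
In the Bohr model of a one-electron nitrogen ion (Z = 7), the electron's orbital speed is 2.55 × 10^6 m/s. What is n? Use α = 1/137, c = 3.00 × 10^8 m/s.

6

v_n = Zαc/n ⇒ n = Zαc/v = 7 × 0.00730 × 3.00 × 10^8 / 2.55 × 10^6 ≈ 6.01
n = 6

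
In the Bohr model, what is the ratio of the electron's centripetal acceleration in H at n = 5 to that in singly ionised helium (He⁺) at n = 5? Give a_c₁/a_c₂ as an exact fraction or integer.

1/8

a_c ∝ Z^3 · n^-4
a_c₁/a_c₂ = (1/2)^3 · (5/5)^-4 = 1/8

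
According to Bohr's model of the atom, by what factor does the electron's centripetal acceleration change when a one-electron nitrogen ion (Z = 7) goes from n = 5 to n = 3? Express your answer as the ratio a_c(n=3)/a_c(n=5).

625/81

a_c ∝ Z^3 · n^-4; with Z fixed, a_c ∝ n^-4.
a_c(n=3)/a_c(n=5) = (3/5)^-4 = 625/81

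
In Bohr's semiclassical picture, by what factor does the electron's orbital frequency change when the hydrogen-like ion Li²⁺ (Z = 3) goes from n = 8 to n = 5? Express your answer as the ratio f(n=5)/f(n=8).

512/125

f ∝ Z^2 · n^-3; with Z fixed, f ∝ n^-3.
f(n=5)/f(n=8) = (5/8)^-3 = 512/125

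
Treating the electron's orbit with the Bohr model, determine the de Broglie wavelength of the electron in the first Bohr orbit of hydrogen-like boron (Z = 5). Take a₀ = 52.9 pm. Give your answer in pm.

66.5 pm

The Bohr quantisation condition is nλ = 2πr_n.
r_n = n²a₀/Z = 10.6 pm
λ = 2πr_n/n = 2π·10.6/1 = 66.5 pm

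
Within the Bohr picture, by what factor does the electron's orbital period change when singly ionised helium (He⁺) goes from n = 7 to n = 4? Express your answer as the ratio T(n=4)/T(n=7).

T ∝ Z^-2 · n^3; with Z fixed, T ∝ n^3.
T(n=4)/T(n=7) = (4/7)^3 = 64/343

64/343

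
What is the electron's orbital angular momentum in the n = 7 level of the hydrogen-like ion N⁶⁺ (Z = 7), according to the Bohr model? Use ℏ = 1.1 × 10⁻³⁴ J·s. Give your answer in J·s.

L_n = nℏ = 7 × 1.1 × 10⁻³⁴ = 7.7 × 10⁻³⁴ J·s

7.7 × 10⁻³⁴ J·s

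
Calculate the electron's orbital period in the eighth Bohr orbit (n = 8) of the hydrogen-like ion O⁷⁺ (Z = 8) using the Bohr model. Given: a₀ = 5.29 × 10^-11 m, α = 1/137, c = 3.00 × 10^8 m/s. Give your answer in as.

r = n²a₀/Z = 8²·5.29 × 10^-11/8 = 4.23 × 10^-10 m
v = Zαc/n = 8·0.00730·3.00 × 10^8/8 = 2.19 × 10^6 m/s
T = 2πr/v = 1.21 × 10^-15 s = 1210 as

1210 as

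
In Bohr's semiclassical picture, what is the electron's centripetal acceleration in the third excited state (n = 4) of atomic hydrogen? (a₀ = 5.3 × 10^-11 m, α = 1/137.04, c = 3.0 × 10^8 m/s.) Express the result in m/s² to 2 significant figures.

r = n²a₀/Z = 8.5 × 10^-10 m, v = Zαc/n = 5.5 × 10^5 m/s
a = v²/r = (5.5 × 10^5)² / 8.5 × 10^-10 = 3.5 × 10^20 m/s²

3.5 × 10^20 m/s²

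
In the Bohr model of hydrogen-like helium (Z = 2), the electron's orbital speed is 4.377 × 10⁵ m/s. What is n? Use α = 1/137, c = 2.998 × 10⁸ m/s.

v_n = Zαc/n ⇒ n = Zαc/v = 2 × 0.007299 × 2.998 × 10⁸ / 4.377 × 10⁵ ≈ 10.00
n = 10

10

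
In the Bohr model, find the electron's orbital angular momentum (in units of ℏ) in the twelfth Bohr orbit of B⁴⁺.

L_n = nℏ, so L/ℏ = n = 12.

12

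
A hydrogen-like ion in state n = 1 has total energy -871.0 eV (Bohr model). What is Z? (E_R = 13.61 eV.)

E_n = −E_R Z²/n² ⇒ Z² = −E_n n²/E_R = 871.0 × 1² / 13.61 ≈ 64.00
Z = 8

8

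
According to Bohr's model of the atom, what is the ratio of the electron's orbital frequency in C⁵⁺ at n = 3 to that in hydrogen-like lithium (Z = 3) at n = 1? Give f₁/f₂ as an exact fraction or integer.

f ∝ Z^2 · n^-3
f₁/f₂ = (6/3)^2 · (3/1)^-3 = 4/27

4/27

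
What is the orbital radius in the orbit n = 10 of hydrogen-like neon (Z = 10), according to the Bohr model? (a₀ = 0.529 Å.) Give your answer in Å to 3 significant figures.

r_n = n²a₀/Z = 10² × 0.529 / 10
    = 100 × 0.529 / 10 = 5.29 Å

5.29 Å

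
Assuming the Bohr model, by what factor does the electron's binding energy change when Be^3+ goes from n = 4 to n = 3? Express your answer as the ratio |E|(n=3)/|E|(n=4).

16/9

|E| ∝ Z^2 · n^-2; with Z fixed, |E| ∝ n^-2.
|E|(n=3)/|E|(n=4) = (3/4)^-2 = 16/9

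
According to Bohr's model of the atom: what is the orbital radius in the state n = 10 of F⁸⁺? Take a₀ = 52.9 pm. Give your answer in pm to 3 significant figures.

588 pm

r_n = n²a₀/Z = 10² × 52.9 / 9
    = 100 × 52.9 / 9 = 588 pm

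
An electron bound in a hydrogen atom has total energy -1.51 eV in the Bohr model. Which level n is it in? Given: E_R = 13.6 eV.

E_n = −E_R Z²/n² ⇒ n² = E_R Z²/(−E_n) = 13.6 × 1² / 1.51 ≈ 9.01
n = 3

3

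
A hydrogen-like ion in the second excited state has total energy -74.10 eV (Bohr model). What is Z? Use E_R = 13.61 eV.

E_n = −E_R Z²/n² ⇒ Z² = −E_n n²/E_R = 74.10 × 3² / 13.61 ≈ 49.00
Z = 7

7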